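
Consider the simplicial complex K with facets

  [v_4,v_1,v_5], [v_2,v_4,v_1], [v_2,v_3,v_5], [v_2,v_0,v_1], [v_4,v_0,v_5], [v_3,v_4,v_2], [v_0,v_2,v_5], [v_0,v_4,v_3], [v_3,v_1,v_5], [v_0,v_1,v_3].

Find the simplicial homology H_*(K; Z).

We work with the vertex ordering v_0 < v_1 < v_2 < v_3 < v_4 < v_5. The simplices of K, each written with vertices in increasing order, are:

  0-simplices (6): [v_0], [v_1], [v_2], [v_3], [v_4], [v_5]
  1-simplices (15): (15 of them)
  2-simplices (10): [v_0,v_1,v_2], [v_0,v_1,v_3], [v_0,v_2,v_5], [v_0,v_3,v_4], [v_0,v_4,v_5], [v_1,v_2,v_4], [v_1,v_3,v_5], [v_1,v_4,v_5], [v_2,v_3,v_4], [v_2,v_3,v_5]

giving chain groups C_0 ≅ Z^6, C_1 ≅ Z^15, C_2 ≅ Z^10.

∂_1: C_1 → C_0 is given by ∂[p,q] = [q] − [p].
The 6×15 boundary matrix has rank 5 and Smith normal form diag(1,1,1,1,1).

The boundary map ∂_2: C_2 → C_1 acts by ∂[p,q,r] = [q,r] − [p,r] + [p,q]. For instance
  ∂[v_0,v_1,v_2] = [v_1,v_2] − [v_0,v_2] + [v_0,v_1],
  ∂[v_0,v_3,v_4] = [v_3,v_4] − [v_0,v_4] + [v_0,v_3].
The resulting 15×10 matrix has rank 10, and its Smith normal form has invariant factors (1,1,1,1,1,1,1,1,1,2).

From H_k ≅ ker(∂_k) / im(∂_{k+1}) we obtain:

  H_0: rank C_0 − rank ∂_1 = 6 − 5 = 1, and the invariant factors of ∂_1 are all 1, so H_0 = Z.
  H_1: rank ker ∂_1 − rank ∂_2 = (15 − 5) − 10 = 0, and ∂_2 has invariant factor 2 > 1, so H_1 = Z/2.
  H_2: rank ker ∂_2 − rank ∂_3 = (10 − 10) − 0 = 0, and there is no ∂_3, so H_2 = 0.

As a check, the Euler characteristic is 6 − 15 + 10 = 1, which agrees with 1 − 0 + 0 = 1.

H_0 ≅ Z,  H_1 ≅ Z/2,  H_2 = 0.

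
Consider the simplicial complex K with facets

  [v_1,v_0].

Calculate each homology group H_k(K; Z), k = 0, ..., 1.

K has 2 vertices, 1 edge.
rank ∂_0 = 0, rank ∂_1 = 1 ⇒ b_0 = 2 − 0 − 1 = 1; all invariant factors of ∂_1 are 1 so no torsion. So H_0 ≅ Z.
rank ∂_1 = 1, rank ∂_2 = 0 ⇒ b_1 = 1 − 1 − 0 = 0. So H_1 ≅ 0.

H_0 ≅ Z,  H_1 = 0.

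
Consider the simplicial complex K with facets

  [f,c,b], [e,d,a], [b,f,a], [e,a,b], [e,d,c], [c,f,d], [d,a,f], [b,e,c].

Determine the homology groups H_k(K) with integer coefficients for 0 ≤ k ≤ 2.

We work with the vertex ordering a < b < c < d < e < f. The simplices of K, each written with vertices in increasing order, are:

  0-simplices (6): a, b, c, d, e, f
  1-simplices (12): ab, ad, ae, af, bc, be, bf, cd, ce, cf, de, df
  2-simplices (8): abe, abf, ade, adf, bce, bcf, cde, cdf

Hence C_0 ≅ Z^6, C_1 ≅ Z^12, C_2 ≅ Z^8.

The boundary map ∂_1: C_1 → C_0 maps an edge to its endpoints' difference, ∂[p,q] = q − p. For instance
  ∂cf = f − c.
The 6×12 boundary matrix has rank 5 and Smith normal form diag(1,1,1,1,1).

Boundary ∂_2: C_2 → C_1 sends each 2-simplex [p,q,r] to [q,r] − [p,r] + [p,q]. For instance
  ∂bce = ce − be + bc,
  ∂cdf = df − cf + cd.
The resulting 12×8 matrix has rank 7, and its Smith normal form has invariant factors (1,1,1,1,1,1,1).

Computing H_k = (kernel of ∂_k) / (image of ∂_{k+1}):

  H_0: rank C_0 − rank ∂_1 = 6 − 5 = 1, and the invariant factors of ∂_1 are all 1, so H_0 ≅ Z.
  H_1: rank ker ∂_1 − rank ∂_2 = (12 − 5) − 7 = 0, and the invariant factors of ∂_2 are all 1, so H_1 ≅ 0.
  H_2: rank ker ∂_2 − rank ∂_3 = (8 − 7) − 0 = 1, and there is no ∂_3, so H_2 ≅ Z.

(K is a triangulation of the 2-sphere S^2.)

H_0 = Z,  H_1 = 0,  H_2 = Z.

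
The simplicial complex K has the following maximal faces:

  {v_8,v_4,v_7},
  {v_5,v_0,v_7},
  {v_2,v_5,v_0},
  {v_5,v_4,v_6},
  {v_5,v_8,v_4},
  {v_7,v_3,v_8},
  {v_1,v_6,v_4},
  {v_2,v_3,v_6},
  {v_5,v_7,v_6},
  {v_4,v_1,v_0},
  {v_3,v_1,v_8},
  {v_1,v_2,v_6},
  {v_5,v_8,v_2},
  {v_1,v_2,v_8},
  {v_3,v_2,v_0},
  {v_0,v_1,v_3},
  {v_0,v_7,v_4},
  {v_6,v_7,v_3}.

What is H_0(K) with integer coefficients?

H_0 = Z.

We work with the vertex ordering v_0 < v_1 < v_2 < v_3 < v_4 < v_5 < v_6 < v_7 < v_8. The simplices of K, each written with vertices in increasing order, are:

  0-simplices (9): [v_0], [v_1], [v_2], [v_3], [v_4], [v_5], [v_6], [v_7], [v_8]
  1-simplices (27): (27 of them)
  2-simplices (18): (18 of them)

Hence C_0 ≅ Z^9, C_1 ≅ Z^27, C_2 ≅ Z^18.

Boundary ∂_1: C_1 → C_0 maps an edge to its endpoints' difference, ∂[p,q] = q − p. For instance
  ∂[v_0,v_4] = [v_4] − [v_0].
This gives a 9×27 integer matrix of rank 8; reducing to Smith normal form yields diagonal entries (1,1,1,1,1,1,1,1).

The boundary map ∂_2: C_2 → C_1 maps a triangle to the signed sum of its edges. For instance
  ∂[v_1,v_2,v_6] = [v_2,v_6] − [v_1,v_6] + [v_1,v_2],
  ∂[v_0,v_1,v_3] = [v_1,v_3] − [v_0,v_3] + [v_0,v_1].
The resulting 27×18 matrix has rank 18, and its Smith normal form has invariant factors (1,1,1,1,1,1,1,1,1,1,1,1,1,1,1,1,1,2).

Now H_k = ker ∂_k / im ∂_{k+1}, so:

  H_0: rank C_0 − rank ∂_1 = 9 − 8 = 1, and the invariant factors of ∂_1 are all 1, so H_0 = Z.

(K is a triangulation of the Klein bottle.)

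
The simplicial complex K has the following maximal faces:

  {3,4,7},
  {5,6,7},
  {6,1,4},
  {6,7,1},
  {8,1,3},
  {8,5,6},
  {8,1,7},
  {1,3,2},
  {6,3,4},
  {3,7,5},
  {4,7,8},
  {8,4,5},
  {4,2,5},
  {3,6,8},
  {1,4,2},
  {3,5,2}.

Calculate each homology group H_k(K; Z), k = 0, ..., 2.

Order the vertices as 1 < 2 < 3 < 4 < 5 < 6 < 7 < 8. Listing each simplex with vertices in this order, K has dimension 2 with simplices:

  0-simplices (8): [1], [2], [3], [4], [5], [6], [7], [8]
  1-simplices (24): (24 of them)
  2-simplices (16): [1,2,3], [1,2,4], [1,3,8], [1,4,6], [1,6,7], [1,7,8], [2,3,5], [2,4,5], [3,4,6], [3,4,7], [3,5,7], [3,6,8], [4,5,8], [4,7,8], [5,6,7], [5,6,8]

giving chain groups C_0 ≅ Z^8, C_1 ≅ Z^24, C_2 ≅ Z^16.

Boundary ∂_1: C_1 → C_0 maps an edge to its endpoints' difference, ∂[p,q] = q − p. For instance
  ∂[6,7] = [7] − [6].
The 8×24 boundary matrix has rank 7 and Smith normal form diag(1,1,1,1,1,1,1).

∂_2: C_2 → C_1 acts by ∂[p,q,r] = [q,r] − [p,r] + [p,q]. For instance
  ∂[2,3,5] = [3,5] − [2,5] + [2,3],
  ∂[3,4,6] = [4,6] − [3,6] + [3,4].
The 24×16 boundary matrix has rank 15 and Smith normal form diag(1,1,1,1,1,1,1,1,1,1,1,1,1,1,1).

Computing H_k = (kernel of ∂_k) / (image of ∂_{k+1}):

  H_0: rank C_0 − rank ∂_1 = 8 − 7 = 1, and the invariant factors of ∂_1 are all 1, so H_0 ≅ Z.
  H_1: rank ker ∂_1 − rank ∂_2 = (24 − 7) − 15 = 2, and the invariant factors of ∂_2 are all 1, so H_1 ≅ Z^2.
  H_2: rank ker ∂_2 − rank ∂_3 = (16 − 15) − 0 = 1, and there is no ∂_3, so H_2 ≅ Z.

As a check, the Euler characteristic is 8 − 24 + 16 = 0, which agrees with 1 − 2 + 1 = 0.

H_0 ≅ Z,  H_1 ≅ Z^2,  H_2 ≅ Z.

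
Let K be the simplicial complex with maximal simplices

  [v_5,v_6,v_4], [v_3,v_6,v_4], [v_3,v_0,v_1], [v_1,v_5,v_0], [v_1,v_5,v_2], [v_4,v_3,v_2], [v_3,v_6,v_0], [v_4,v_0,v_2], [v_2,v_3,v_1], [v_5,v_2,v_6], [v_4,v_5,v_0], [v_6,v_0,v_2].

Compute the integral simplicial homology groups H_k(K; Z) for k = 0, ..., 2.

H_0 = Z,  H_1 = Z/2Z,  H_2 = 0.

Fix the vertex order v_0 < v_1 < v_2 < v_3 < v_4 < v_5 < v_6 and write every simplex with vertices in increasing order. Then dim K = 2 and the simplices of K are:

  0-simplices (7): [v_0], [v_1], [v_2], [v_3], [v_4], [v_5], [v_6]
  1-simplices (18): (18 of them)
  2-simplices (12): (12 of them)

so the chain groups are C_0 ≅ Z^7, C_1 ≅ Z^18, C_2 ≅ Z^12.

Boundary ∂_1: C_1 → C_0 is given by ∂[p,q] = [q] − [p]. For instance
  ∂[v_2,v_5] = [v_5] − [v_2].
This gives a 7×18 integer matrix of rank 6; reducing to Smith normal form yields diagonal entries (1,1,1,1,1,1).

The boundary map ∂_2: C_2 → C_1 maps a triangle to the signed sum of its edges. For instance
  ∂[v_0,v_3,v_6] = [v_3,v_6] − [v_0,v_6] + [v_0,v_3],
  ∂[v_0,v_2,v_4] = [v_2,v_4] − [v_0,v_4] + [v_0,v_2].
This gives a 18×12 integer matrix of rank 12; reducing to Smith normal form yields diagonal entries (1,1,1,1,1,1,1,1,1,1,1,2).

Reading off H_k = ker ∂_k / im ∂_{k+1}:

  H_0: rank C_0 − rank ∂_1 = 7 − 6 = 1, and the invariant factors of ∂_1 are all 1, so H_0 ≅ Z.
  H_1: rank ker ∂_1 − rank ∂_2 = (18 − 6) − 12 = 0, and ∂_2 has invariant factor 2 > 1, so H_1 ≅ Z/2Z.
  H_2: rank ker ∂_2 − rank ∂_3 = (12 − 12) − 0 = 0, and there is no ∂_3, so H_2 ≅ 0.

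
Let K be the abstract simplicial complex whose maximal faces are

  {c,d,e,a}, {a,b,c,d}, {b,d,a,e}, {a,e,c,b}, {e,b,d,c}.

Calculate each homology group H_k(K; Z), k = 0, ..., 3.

H_0 ≅ Z,  H_1 = 0,  H_2 = 0,  H_3 ≅ Z.

We work with the vertex ordering a < b < c < d < e. The simplices of K, each written with vertices in increasing order, are:

  0-simplices (5): a, b, c, d, e
  1-simplices (10): ab, ac, ad, ae, bc, bd, be, cd, ce, de
  2-simplices (10): abc, abd, abe, acd, ace, ade, bcd, bce, bde, cde
  3-simplices (5): abcd, abce, abde, acde, bcde

giving chain groups C_0 ≅ Z^5, C_1 ≅ Z^10, C_2 ≅ Z^10, C_3 ≅ Z^5.

The boundary map ∂_1: C_1 → C_0 sends each edge [p,q] (with p < q) to q − p.
The resulting 5×10 matrix has rank 4, and its Smith normal form has invariant factors (1,1,1,1).

Boundary ∂_2: C_2 → C_1 sends each 2-simplex [p,q,r] to [q,r] − [p,r] + [p,q]. For instance
  ∂abe = be − ae + ab,
  ∂cde = de − ce + cd.
The 10×10 boundary matrix has rank 6 and Smith normal form diag(1,1,1,1,1,1).

Boundary ∂_3: C_3 → C_2 sends each 3-simplex σ to the alternating sum Σ_i (−1)^i (σ with its i-th vertex removed). For instance
  ∂abcd = bcd − acd + abd − abc,
  ∂abce = bce − ace + abe − abc.
This gives a 10×5 integer matrix of rank 4; reducing to Smith normal form yields diagonal entries (1,1,1,1).

From H_k ≅ ker(∂_k) / im(∂_{k+1}) we obtain:

  H_0: rank C_0 − rank ∂_1 = 5 − 4 = 1, and the invariant factors of ∂_1 are all 1, so H_0 = Z.
  H_1: rank ker ∂_1 − rank ∂_2 = (10 − 4) − 6 = 0, and the invariant factors of ∂_2 are all 1, so H_1 = 0.
  H_2: rank ker ∂_2 − rank ∂_3 = (10 − 6) − 4 = 0, and the invariant factors of ∂_3 are all 1, so H_2 = 0.
  H_3: rank ker ∂_3 − rank ∂_4 = (5 − 4) − 0 = 1, and there is no ∂_4, so H_3 = Z.

As a check, the Euler characteristic is 5 − 10 + 10 − 5 = 0, which agrees with 1 − 0 + 0 − 1 = 0.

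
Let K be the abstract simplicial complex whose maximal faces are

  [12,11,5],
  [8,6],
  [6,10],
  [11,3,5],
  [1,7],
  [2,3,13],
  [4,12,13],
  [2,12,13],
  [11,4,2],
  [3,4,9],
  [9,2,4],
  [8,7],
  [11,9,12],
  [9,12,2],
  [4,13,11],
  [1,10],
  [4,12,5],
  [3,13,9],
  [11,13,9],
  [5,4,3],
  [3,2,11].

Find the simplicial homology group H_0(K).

K has 13 vertices, 29 edges, 16 triangles.
rank ∂_0 = 0, rank ∂_1 = 11 ⇒ b_0 = 13 − 0 − 11 = 2; all invariant factors of ∂_1 are 1 so no torsion. So H_0 ≅ Z^2.

H_0 ≅ Z^2.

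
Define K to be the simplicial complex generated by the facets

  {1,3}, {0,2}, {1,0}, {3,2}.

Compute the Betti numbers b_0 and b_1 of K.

We work with the vertex ordering 0 < 1 < 2 < 3. The simplices of K, each written with vertices in increasing order, are:

  0-simplices (4): [0], [1], [2], [3]
  1-simplices (4): [0,1], [0,2], [1,3], [2,3]

giving chain groups C_0 ≅ Z^4, C_1 ≅ Z^4.

The boundary map ∂_1: C_1 → C_0 maps an edge to its endpoints' difference, ∂[p,q] = q − p. For instance
  ∂[0,1] = [1] − [0].
As a 4×4 matrix over Z this has rank 3, with invariant factors (1,1,1).

Reading off H_k = ker ∂_k / im ∂_{k+1}:

  H_0: rank C_0 − rank ∂_1 = 4 − 3 = 1, and the invariant factors of ∂_1 are all 1, so H_0 = Z.
  H_1: rank ker ∂_1 − rank ∂_2 = (4 − 3) − 0 = 1, and there is no ∂_2, so H_1 = Z.

As a check, the Euler characteristic is 4 − 4 = 0, which agrees with 1 − 1 = 0.

Hence the Betti numbers are b_0 = 1, b_1 = 1.

b_0 = 1, b_1 = 1.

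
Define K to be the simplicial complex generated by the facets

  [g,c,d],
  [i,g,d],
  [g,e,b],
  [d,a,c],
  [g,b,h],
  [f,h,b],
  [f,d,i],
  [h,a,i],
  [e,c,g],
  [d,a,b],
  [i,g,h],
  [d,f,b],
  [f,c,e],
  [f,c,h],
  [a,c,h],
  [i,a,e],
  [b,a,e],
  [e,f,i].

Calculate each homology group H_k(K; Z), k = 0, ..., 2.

Take the total order a < b < c < d < e < f < g < h < i on the vertex set. Then K (dimension 2) consists of the simplices:

  0-simplices (9): a, b, c, d, e, f, g, h, i
  1-simplices (27): ab, ac, ad, ae, ah, ai, bd, be, bf, bg, bh, cd, ce, cf, cg, ch, df, dg, di, ef, eg, ei, fh, fi, gh, gi, hi
  2-simplices (18): abd, abe, acd, ach, aei, ahi, bdf, beg, bfh, bgh, cdg, cef, ceg, cfh, dfi, dgi, efi, ghi

so the chain groups are C_0 ≅ Z^9, C_1 ≅ Z^27, C_2 ≅ Z^18.

The boundary map ∂_1: C_1 → C_0 sends each edge [p,q] (with p < q) to q − p. For instance
  ∂bh = h − b.
As a 9×27 matrix over Z this has rank 8, with invariant factors (1,1,1,1,1,1,1,1).

Boundary ∂_2: C_2 → C_1 maps a triangle to the signed sum of its edges. For instance
  ∂abd = bd − ad + ab,
  ∂ceg = eg − cg + ce.
The 27×18 boundary matrix has rank 17 and Smith normal form diag(1,1,1,1,1,1,1,1,1,1,1,1,1,1,1,1,1).

Now H_k = ker ∂_k / im ∂_{k+1}, so:

  H_0: rank C_0 − rank ∂_1 = 9 − 8 = 1, and the invariant factors of ∂_1 are all 1, so H_0 = Z.
  H_1: rank ker ∂_1 − rank ∂_2 = (27 − 8) − 17 = 2, and the invariant factors of ∂_2 are all 1, so H_1 = Z^2.
  H_2: rank ker ∂_2 − rank ∂_3 = (18 − 17) − 0 = 1, and there is no ∂_3, so H_2 = Z.

As a check, the Euler characteristic is 9 − 27 + 18 = 0, which agrees with 1 − 2 + 1 = 0.
(K is a triangulation of the torus T^2.)

H_0 ≅ Z,  H_1 ≅ Z^2,  H_2 ≅ Z.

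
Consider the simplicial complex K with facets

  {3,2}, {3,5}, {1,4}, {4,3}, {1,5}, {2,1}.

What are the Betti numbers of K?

b_0 = 1, b_1 = 2.

Order the vertices as 1 < 2 < 3 < 4 < 5. Listing each simplex with vertices in this order, K has dimension 1 with simplices:

  0-simplices (5): [1], [2], [3], [4], [5]
  1-simplices (6): [1,2], [1,4], [1,5], [2,3], [3,4], [3,5]

Hence C_0 ≅ Z^5, C_1 ≅ Z^6.

The boundary map ∂_1: C_1 → C_0 maps an edge to its endpoints' difference, ∂[p,q] = q − p.
This gives a 5×6 integer matrix of rank 4; reducing to Smith normal form yields diagonal entries (1,1,1,1).

Computing H_k = (kernel of ∂_k) / (image of ∂_{k+1}):

  H_0: rank C_0 − rank ∂_1 = 5 − 4 = 1, and the invariant factors of ∂_1 are all 1, so H_0 = Z.
  H_1: rank ker ∂_1 − rank ∂_2 = (6 − 4) − 0 = 2, and there is no ∂_2, so H_1 = Z^2.

Hence the Betti numbers are b_0 = 1, b_1 = 2.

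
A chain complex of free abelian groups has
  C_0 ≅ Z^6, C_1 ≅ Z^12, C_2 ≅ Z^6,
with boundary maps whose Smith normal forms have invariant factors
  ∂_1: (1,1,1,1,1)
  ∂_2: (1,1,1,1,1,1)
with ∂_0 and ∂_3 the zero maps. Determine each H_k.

H_0: b_0 = 6 − 0 − 5 = 1; torsion from ∂_1 factors > 1: none. So H_0 = Z.
H_1: b_1 = 12 − 5 − 6 = 1; torsion from ∂_2 factors > 1: none. So H_1 = Z.
H_2: b_2 = 6 − 6 − 0 = 0; torsion from ∂_3 factors > 1: none. So H_2 = 0.

H_0 = Z,  H_1 = Z,  H_2 = 0.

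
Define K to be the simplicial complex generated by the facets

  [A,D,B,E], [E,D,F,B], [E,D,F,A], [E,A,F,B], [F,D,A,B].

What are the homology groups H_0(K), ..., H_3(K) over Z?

H_0 ≅ Z,  H_1 = 0,  H_2 = 0,  H_3 ≅ Z.

K has 5 vertices, 10 edges, 10 triangles, 5 3-simplices.
rank ∂_0 = 0, rank ∂_1 = 4 ⇒ b_0 = 5 − 0 − 4 = 1; all invariant factors of ∂_1 are 1 so no torsion. So H_0 ≅ Z.
rank ∂_1 = 4, rank ∂_2 = 6 ⇒ b_1 = 10 − 4 − 6 = 0; all invariant factors of ∂_2 are 1 so no torsion. So H_1 ≅ 0.
rank ∂_2 = 6, rank ∂_3 = 4 ⇒ b_2 = 10 − 6 − 4 = 0; all invariant factors of ∂_3 are 1 so no torsion. So H_2 ≅ 0.
rank ∂_3 = 4, rank ∂_4 = 0 ⇒ b_3 = 5 − 4 − 0 = 1. So H_3 ≅ Z.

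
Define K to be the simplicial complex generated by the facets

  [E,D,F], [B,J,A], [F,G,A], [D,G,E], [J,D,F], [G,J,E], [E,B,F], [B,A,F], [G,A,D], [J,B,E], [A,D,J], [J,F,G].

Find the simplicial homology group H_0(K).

H_0 ≅ Z.

Take the total order A < B < D < E < F < G < J on the vertex set. Then K (dimension 2) consists of the simplices:

  0-simplices (7): A, B, D, E, F, G, J
  1-simplices (18): AB, AD, AF, AG, AJ, BE, BF, BJ, DE, DF, DG, DJ, EF, EG, EJ, FG, FJ, GJ
  2-simplices (12): ABF, ABJ, ADG, ADJ, AFG, BEF, BEJ, DEF, DEG, DFJ, EGJ, FGJ

so the chain groups are C_0 ≅ Z^7, C_1 ≅ Z^18, C_2 ≅ Z^12.

The boundary map ∂_1: C_1 → C_0 sends each edge [p,q] (with p < q) to q − p. For instance
  ∂EG = G − E.
As a 7×18 matrix over Z this has rank 6, with invariant factors (1,1,1,1,1,1).

The boundary map ∂_2: C_2 → C_1 acts by ∂[p,q,r] = [q,r] − [p,r] + [p,q]. For instance
  ∂DEF = EF − DF + DE,
  ∂ABJ = BJ − AJ + AB.
The 18×12 boundary matrix has rank 12 and Smith normal form diag(1,1,1,1,1,1,1,1,1,1,1,2).

From H_k ≅ ker(∂_k) / im(∂_{k+1}) we obtain:

  H_0: rank C_0 − rank ∂_1 = 7 − 6 = 1, and the invariant factors of ∂_1 are all 1, so H_0 = Z.

(K is a triangulation of the real projective plane RP^2.)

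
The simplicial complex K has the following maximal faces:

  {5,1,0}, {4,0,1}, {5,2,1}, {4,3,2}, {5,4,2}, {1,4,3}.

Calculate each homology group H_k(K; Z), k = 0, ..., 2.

Take the total order 0 < 1 < 2 < 3 < 4 < 5 on the vertex set. Then K (dimension 2) consists of the simplices:

  0-simplices (6): [0], [1], [2], [3], [4], [5]
  1-simplices (12): [0,1], [0,4], [0,5], [1,2], [1,3], [1,4], [1,5], [2,3], [2,4], [2,5], [3,4], [4,5]
  2-simplices (6): [0,1,4], [0,1,5], [1,2,5], [1,3,4], [2,3,4], [2,4,5]

so the chain groups are C_0 ≅ Z^6, C_1 ≅ Z^12, C_2 ≅ Z^6.

The boundary map ∂_1: C_1 → C_0 sends each edge [p,q] (with p < q) to q − p.
The resulting 6×12 matrix has rank 5, and its Smith normal form has invariant factors (1,1,1,1,1).

Boundary ∂_2: C_2 → C_1 acts by ∂[p,q,r] = [q,r] − [p,r] + [p,q]. For instance
  ∂[2,3,4] = [3,4] − [2,4] + [2,3],
  ∂[2,4,5] = [4,5] − [2,5] + [2,4].
The resulting 12×6 matrix has rank 6, and its Smith normal form has invariant factors (1,1,1,1,1,1).

Now H_k = ker ∂_k / im ∂_{k+1}, so:

  H_0: rank C_0 − rank ∂_1 = 6 − 5 = 1, and the invariant factors of ∂_1 are all 1, so H_0 ≅ Z.
  H_1: rank ker ∂_1 − rank ∂_2 = (12 − 5) − 6 = 1, and the invariant factors of ∂_2 are all 1, so H_1 ≅ Z.
  H_2: rank ker ∂_2 − rank ∂_3 = (6 − 6) − 0 = 0, and there is no ∂_3, so H_2 ≅ 0.

H_0 ≅ Z,  H_1 ≅ Z,  H_2 = 0.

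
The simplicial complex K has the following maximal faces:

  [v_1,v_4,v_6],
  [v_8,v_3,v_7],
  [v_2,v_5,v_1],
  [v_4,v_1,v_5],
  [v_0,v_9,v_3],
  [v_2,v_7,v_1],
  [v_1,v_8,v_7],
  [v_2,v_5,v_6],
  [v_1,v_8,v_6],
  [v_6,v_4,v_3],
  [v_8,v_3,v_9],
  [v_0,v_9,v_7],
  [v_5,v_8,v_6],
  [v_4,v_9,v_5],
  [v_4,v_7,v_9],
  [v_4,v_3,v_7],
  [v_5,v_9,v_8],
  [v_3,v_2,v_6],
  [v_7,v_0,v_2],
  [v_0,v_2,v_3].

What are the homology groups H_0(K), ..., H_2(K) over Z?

H_0 ≅ Z,  H_1 ≅ Z ⊕ Z_2,  H_2 = 0.

We work with the vertex ordering v_0 < v_1 < v_2 < v_3 < v_4 < v_5 < v_6 < v_7 < v_8 < v_9. The simplices of K, each written with vertices in increasing order, are:

  0-simplices (10): [v_0], [v_1], [v_2], [v_3], [v_4], [v_5], [v_6], [v_7], [v_8], [v_9]
  1-simplices (30): (30 of them)
  2-simplices (20): (20 of them)

so the chain groups are C_0 ≅ Z^10, C_1 ≅ Z^30, C_2 ≅ Z^20.

Boundary ∂_1: C_1 → C_0 sends each edge [p,q] (with p < q) to q − p. For instance
  ∂[v_1,v_4] = [v_4] − [v_1].
As a 10×30 matrix over Z this has rank 9, with invariant factors (1,1,1,1,1,1,1,1,1).

The boundary map ∂_2: C_2 → C_1 acts by ∂[p,q,r] = [q,r] − [p,r] + [p,q]. For instance
  ∂[v_1,v_4,v_6] = [v_4,v_6] − [v_1,v_6] + [v_1,v_4],
  ∂[v_3,v_4,v_7] = [v_4,v_7] − [v_3,v_7] + [v_3,v_4].
The 30×20 boundary matrix has rank 20 and Smith normal form diag(1,1,1,1,1,1,1,1,1,1,1,1,1,1,1,1,1,1,1,2).

Reading off H_k = ker ∂_k / im ∂_{k+1}:

  H_0: rank C_0 − rank ∂_1 = 10 − 9 = 1, and the invariant factors of ∂_1 are all 1, so H_0 ≅ Z.
  H_1: rank ker ∂_1 − rank ∂_2 = (30 − 9) − 20 = 1, and ∂_2 has invariant factor 2 > 1, so H_1 ≅ Z ⊕ Z_2.
  H_2: rank ker ∂_2 − rank ∂_3 = (20 − 20) − 0 = 0, and there is no ∂_3, so H_2 ≅ 0.

As a check, the Euler characteristic is 10 − 30 + 20 = 0, which agrees with 1 − 1 + 0 = 0.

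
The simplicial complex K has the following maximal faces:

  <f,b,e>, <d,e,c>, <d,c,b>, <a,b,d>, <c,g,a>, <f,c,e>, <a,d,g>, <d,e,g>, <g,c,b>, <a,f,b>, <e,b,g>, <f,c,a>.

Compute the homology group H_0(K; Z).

H_0 ≅ Z.

Order the vertices as a < b < c < d < e < f < g. Listing each simplex with vertices in this order, K has dimension 2 with simplices:

  0-simplices (7): a, b, c, d, e, f, g
  1-simplices (18): ab, ac, ad, af, ag, bc, bd, be, bf, bg, cd, ce, cf, cg, de, dg, ef, eg
  2-simplices (12): abd, abf, acf, acg, adg, bcd, bcg, bef, beg, cde, cef, deg

so the chain groups are C_0 ≅ Z^7, C_1 ≅ Z^18, C_2 ≅ Z^12.

The boundary map ∂_1: C_1 → C_0 maps an edge to its endpoints' difference, ∂[p,q] = q − p.
The resulting 7×18 matrix has rank 6, and its Smith normal form has invariant factors (1,1,1,1,1,1).

Boundary ∂_2: C_2 → C_1 maps a triangle to the signed sum of its edges. For instance
  ∂adg = dg − ag + ad,
  ∂abf = bf − af + ab.
This gives a 18×12 integer matrix of rank 12; reducing to Smith normal form yields diagonal entries (1,1,1,1,1,1,1,1,1,1,1,2).

Now H_k = ker ∂_k / im ∂_{k+1}, so:

  H_0: rank C_0 − rank ∂_1 = 7 − 6 = 1, and the invariant factors of ∂_1 are all 1, so H_0 = Z.

(K is a triangulation of the real projective plane RP^2.)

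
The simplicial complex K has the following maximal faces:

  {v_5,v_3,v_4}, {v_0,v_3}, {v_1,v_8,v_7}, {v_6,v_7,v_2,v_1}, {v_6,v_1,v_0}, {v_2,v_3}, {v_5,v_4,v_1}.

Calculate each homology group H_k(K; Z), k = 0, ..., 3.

We work with the vertex ordering v_0 < v_1 < v_2 < v_3 < v_4 < v_5 < v_6 < v_7 < v_8. The simplices of K, each written with vertices in increasing order, are:

  0-simplices (9): [v_0], [v_1], [v_2], [v_3], [v_4], [v_5], [v_6], [v_7], [v_8]
  1-simplices (17): (17 of them)
  2-simplices (8): [v_0,v_1,v_6], [v_1,v_2,v_6], [v_1,v_2,v_7], [v_1,v_4,v_5], [v_1,v_6,v_7], [v_1,v_7,v_8], [v_2,v_6,v_7], [v_3,v_4,v_5]
  3-simplices (1): [v_1,v_2,v_6,v_7]

Hence C_0 ≅ Z^9, C_1 ≅ Z^17, C_2 ≅ Z^8, C_3 ≅ Z^1.

The boundary map ∂_1: C_1 → C_0 is given by ∂[p,q] = [q] − [p].
The resulting 9×17 matrix has rank 8, and its Smith normal form has invariant factors (1,1,1,1,1,1,1,1).

The boundary map ∂_2: C_2 → C_1 acts by ∂[p,q,r] = [q,r] − [p,r] + [p,q]. For instance
  ∂[v_3,v_4,v_5] = [v_4,v_5] − [v_3,v_5] + [v_3,v_4],
  ∂[v_0,v_1,v_6] = [v_1,v_6] − [v_0,v_6] + [v_0,v_1].
As a 17×8 matrix over Z this has rank 7, with invariant factors (1,1,1,1,1,1,1).

The boundary map ∂_3: C_3 → C_2 sends each 3-simplex σ to the alternating sum Σ_i (−1)^i (σ with its i-th vertex removed). For instance
  ∂[v_1,v_2,v_6,v_7] = [v_2,v_6,v_7] − [v_1,v_6,v_7] + [v_1,v_2,v_7] − [v_1,v_2,v_6].
The 8×1 boundary matrix has rank 1 and Smith normal form diag(1).

Computing H_k = (kernel of ∂_k) / (image of ∂_{k+1}):

  H_0: rank C_0 − rank ∂_1 = 9 − 8 = 1, and the invariant factors of ∂_1 are all 1, so H_0 ≅ Z.
  H_1: rank ker ∂_1 − rank ∂_2 = (17 − 8) − 7 = 2, and the invariant factors of ∂_2 are all 1, so H_1 ≅ Z^2.
  H_2: rank ker ∂_2 − rank ∂_3 = (8 − 7) − 1 = 0, and the invariant factors of ∂_3 are all 1, so H_2 ≅ 0.
  H_3: rank ker ∂_3 − rank ∂_4 = (1 − 1) − 0 = 0, and there is no ∂_4, so H_3 ≅ 0.

As a check, the Euler characteristic is 9 − 17 + 8 − 1 = -1, which agrees with 1 − 2 + 0 − 0 = -1.

H_0 = Z,  H_1 = Z^2,  H_2 = 0,  H_3 = 0.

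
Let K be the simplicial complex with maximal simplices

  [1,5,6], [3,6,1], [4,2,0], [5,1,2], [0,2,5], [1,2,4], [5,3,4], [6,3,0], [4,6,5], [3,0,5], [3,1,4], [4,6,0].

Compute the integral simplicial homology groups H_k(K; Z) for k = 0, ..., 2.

K has 7 vertices, 18 edges, 12 triangles.
rank ∂_0 = 0, rank ∂_1 = 6 ⇒ b_0 = 7 − 0 − 6 = 1; all invariant factors of ∂_1 are 1 so no torsion. So H_0 ≅ Z.
rank ∂_1 = 6, rank ∂_2 = 12 ⇒ b_1 = 18 − 6 − 12 = 0; ∂_2 has invariant factor(s) [2] giving torsion. So H_1 ≅ Z/2Z.
rank ∂_2 = 12, rank ∂_3 = 0 ⇒ b_2 = 12 − 12 − 0 = 0. So H_2 ≅ 0.

H_0 ≅ Z,  H_1 ≅ Z/2Z,  H_2 = 0.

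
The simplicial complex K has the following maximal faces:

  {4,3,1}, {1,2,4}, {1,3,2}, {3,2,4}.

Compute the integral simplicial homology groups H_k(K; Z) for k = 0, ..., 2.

H_0 ≅ Z,  H_1 = 0,  H_2 ≅ Z.

K has 4 vertices, 6 edges, 4 triangles.
rank ∂_0 = 0, rank ∂_1 = 3 ⇒ b_0 = 4 − 0 − 3 = 1; all invariant factors of ∂_1 are 1 so no torsion. So H_0 ≅ Z.
rank ∂_1 = 3, rank ∂_2 = 3 ⇒ b_1 = 6 − 3 − 3 = 0; all invariant factors of ∂_2 are 1 so no torsion. So H_1 ≅ 0.
rank ∂_2 = 3, rank ∂_3 = 0 ⇒ b_2 = 4 − 3 − 0 = 1. So H_2 ≅ Z.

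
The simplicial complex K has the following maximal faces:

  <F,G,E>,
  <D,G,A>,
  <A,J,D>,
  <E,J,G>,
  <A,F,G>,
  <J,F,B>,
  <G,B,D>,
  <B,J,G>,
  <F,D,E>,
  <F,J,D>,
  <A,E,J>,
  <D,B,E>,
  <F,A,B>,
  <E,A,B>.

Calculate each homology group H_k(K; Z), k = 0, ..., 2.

H_0 ≅ Z,  H_1 ≅ Z^2,  H_2 ≅ Z.

K has 7 vertices, 21 edges, 14 triangles.
rank ∂_0 = 0, rank ∂_1 = 6 ⇒ b_0 = 7 − 0 − 6 = 1; all invariant factors of ∂_1 are 1 so no torsion. So H_0 = Z.
rank ∂_1 = 6, rank ∂_2 = 13 ⇒ b_1 = 21 − 6 − 13 = 2; all invariant factors of ∂_2 are 1 so no torsion. So H_1 = Z^2.
rank ∂_2 = 13, rank ∂_3 = 0 ⇒ b_2 = 14 − 13 − 0 = 1. So H_2 = Z.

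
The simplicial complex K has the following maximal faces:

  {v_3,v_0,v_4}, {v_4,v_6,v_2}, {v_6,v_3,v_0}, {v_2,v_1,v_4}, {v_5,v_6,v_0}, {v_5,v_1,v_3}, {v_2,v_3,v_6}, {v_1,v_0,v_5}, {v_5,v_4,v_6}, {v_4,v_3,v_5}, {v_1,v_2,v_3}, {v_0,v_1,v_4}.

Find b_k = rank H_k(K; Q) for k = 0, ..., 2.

b_0 = 1, b_1 = 0, b_2 = 0.

Fix the vertex order v_0 < v_1 < v_2 < v_3 < v_4 < v_5 < v_6 and write every simplex with vertices in increasing order. Then dim K = 2 and the simplices of K are:

  0-simplices (7): [v_0], [v_1], [v_2], [v_3], [v_4], [v_5], [v_6]
  1-simplices (18): (18 of them)
  2-simplices (12): (12 of them)

Hence C_0 ≅ Z^7, C_1 ≅ Z^18, C_2 ≅ Z^12.

∂_1: C_1 → C_0 maps an edge to its endpoints' difference, ∂[p,q] = q − p.
The 7×18 boundary matrix has rank 6 and Smith normal form diag(1,1,1,1,1,1).

Boundary ∂_2: C_2 → C_1 acts by ∂[p,q,r] = [q,r] − [p,r] + [p,q]. For instance
  ∂[v_4,v_5,v_6] = [v_5,v_6] − [v_4,v_6] + [v_4,v_5],
  ∂[v_0,v_1,v_4] = [v_1,v_4] − [v_0,v_4] + [v_0,v_1].
This gives a 18×12 integer matrix of rank 12; reducing to Smith normal form yields diagonal entries (1,1,1,1,1,1,1,1,1,1,1,2).

Now H_k = ker ∂_k / im ∂_{k+1}, so:

  H_0: rank C_0 − rank ∂_1 = 7 − 6 = 1, and the invariant factors of ∂_1 are all 1, so H_0 ≅ Z.
  H_1: rank ker ∂_1 − rank ∂_2 = (18 − 6) − 12 = 0, and ∂_2 has invariant factor 2 > 1, so H_1 ≅ Z/2.
  H_2: rank ker ∂_2 − rank ∂_3 = (12 − 12) − 0 = 0, and there is no ∂_3, so H_2 ≅ 0.

As a check, the Euler characteristic is 7 − 18 + 12 = 1, which agrees with 1 − 0 + 0 = 1.

Hence the Betti numbers are b_0 = 1, b_1 = 0, b_2 = 0.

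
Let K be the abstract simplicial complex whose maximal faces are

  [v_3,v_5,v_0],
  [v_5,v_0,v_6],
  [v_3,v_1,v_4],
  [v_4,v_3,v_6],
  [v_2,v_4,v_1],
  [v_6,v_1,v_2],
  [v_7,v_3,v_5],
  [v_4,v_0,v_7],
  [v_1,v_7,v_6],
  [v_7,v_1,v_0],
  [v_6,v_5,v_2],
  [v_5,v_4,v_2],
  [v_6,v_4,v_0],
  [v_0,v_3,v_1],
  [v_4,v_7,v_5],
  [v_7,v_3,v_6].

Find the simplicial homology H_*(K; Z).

We work with the vertex ordering v_0 < v_1 < v_2 < v_3 < v_4 < v_5 < v_6 < v_7. The simplices of K, each written with vertices in increasing order, are:

  0-simplices (8): [v_0], [v_1], [v_2], [v_3], [v_4], [v_5], [v_6], [v_7]
  1-simplices (24): (24 of them)
  2-simplices (16): (16 of them)

Hence C_0 ≅ Z^8, C_1 ≅ Z^24, C_2 ≅ Z^16.

The boundary map ∂_1: C_1 → C_0 maps an edge to its endpoints' difference, ∂[p,q] = q − p. For instance
  ∂[v_4,v_7] = [v_7] − [v_4].
The 8×24 boundary matrix has rank 7 and Smith normal form diag(1,1,1,1,1,1,1).

Boundary ∂_2: C_2 → C_1 acts by ∂[p,q,r] = [q,r] − [p,r] + [p,q]. For instance
  ∂[v_4,v_5,v_7] = [v_5,v_7] − [v_4,v_7] + [v_4,v_5],
  ∂[v_1,v_2,v_4] = [v_2,v_4] − [v_1,v_4] + [v_1,v_2].
The resulting 24×16 matrix has rank 15, and its Smith normal form has invariant factors (1,1,1,1,1,1,1,1,1,1,1,1,1,1,1).

Reading off H_k = ker ∂_k / im ∂_{k+1}:

  H_0: rank C_0 − rank ∂_1 = 8 − 7 = 1, and the invariant factors of ∂_1 are all 1, so H_0 = Z.
  H_1: rank ker ∂_1 − rank ∂_2 = (24 − 7) − 15 = 2, and the invariant factors of ∂_2 are all 1, so H_1 = Z^2.
  H_2: rank ker ∂_2 − rank ∂_3 = (16 − 15) − 0 = 1, and there is no ∂_3, so H_2 = Z.

H_0 = Z,  H_1 = Z^2,  H_2 = Z.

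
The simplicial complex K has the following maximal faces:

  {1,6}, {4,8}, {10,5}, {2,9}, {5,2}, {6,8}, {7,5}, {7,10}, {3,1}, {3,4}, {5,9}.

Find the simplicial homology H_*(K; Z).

Order the vertices as 1 < 2 < 3 < 4 < 5 < 6 < 7 < 8 < 9 < 10. Listing each simplex with vertices in this order, K has dimension 1 with simplices:

  0-simplices (10): [1], [2], [3], [4], [5], [6], [7], [8], [9], [10]
  1-simplices (11): [1,3], [1,6], [2,5], [2,9], [3,4], [4,8], [5,7], [5,9], [5,10], [6,8], [7,10]

so the chain groups are C_0 ≅ Z^10, C_1 ≅ Z^11.

Boundary ∂_1: C_1 → C_0 is given by ∂[p,q] = [q] − [p].
The resulting 10×11 matrix has rank 8, and its Smith normal form has invariant factors (1,1,1,1,1,1,1,1).

From H_k ≅ ker(∂_k) / im(∂_{k+1}) we obtain:

  H_0: rank C_0 − rank ∂_1 = 10 − 8 = 2, and the invariant factors of ∂_1 are all 1, so H_0 ≅ Z^2.
  H_1: rank ker ∂_1 − rank ∂_2 = (11 − 8) − 0 = 3, and there is no ∂_2, so H_1 ≅ Z^3.

As a check, the Euler characteristic is 10 − 11 = -1, which agrees with 2 − 3 = -1.

H_0 ≅ Z^2,  H_1 ≅ Z^3.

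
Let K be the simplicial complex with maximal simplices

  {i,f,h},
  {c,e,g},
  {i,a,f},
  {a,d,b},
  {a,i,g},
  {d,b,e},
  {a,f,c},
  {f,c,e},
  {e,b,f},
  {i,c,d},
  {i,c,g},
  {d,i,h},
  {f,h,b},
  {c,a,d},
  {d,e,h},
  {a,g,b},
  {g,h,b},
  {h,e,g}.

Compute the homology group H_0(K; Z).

H_0 = Z.

Order the vertices as a < b < c < d < e < f < g < h < i. Listing each simplex with vertices in this order, K has dimension 2 with simplices:

  0-simplices (9): a, b, c, d, e, f, g, h, i
  1-simplices (27): ab, ac, ad, af, ag, ai, bd, be, bf, bg, bh, cd, ce, cf, cg, ci, de, dh, di, ef, eg, eh, fh, fi, gh, gi, hi
  2-simplices (18): abd, abg, acd, acf, afi, agi, bde, bef, bfh, bgh, cdi, cef, ceg, cgi, deh, dhi, egh, fhi

Hence C_0 ≅ Z^9, C_1 ≅ Z^27, C_2 ≅ Z^18.

The boundary map ∂_1: C_1 → C_0 maps an edge to its endpoints' difference, ∂[p,q] = q − p. For instance
  ∂be = e − b.
The 9×27 boundary matrix has rank 8 and Smith normal form diag(1,1,1,1,1,1,1,1).

The boundary map ∂_2: C_2 → C_1 acts by ∂[p,q,r] = [q,r] − [p,r] + [p,q]. For instance
  ∂abg = bg − ag + ab,
  ∂bef = ef − bf + be.
This gives a 27×18 integer matrix of rank 18; reducing to Smith normal form yields diagonal entries (1,1,1,1,1,1,1,1,1,1,1,1,1,1,1,1,1,2).

From H_k ≅ ker(∂_k) / im(∂_{k+1}) we obtain:

  H_0: rank C_0 − rank ∂_1 = 9 − 8 = 1, and the invariant factors of ∂_1 are all 1, so H_0 = Z.

(K is a triangulation of the Klein bottle.)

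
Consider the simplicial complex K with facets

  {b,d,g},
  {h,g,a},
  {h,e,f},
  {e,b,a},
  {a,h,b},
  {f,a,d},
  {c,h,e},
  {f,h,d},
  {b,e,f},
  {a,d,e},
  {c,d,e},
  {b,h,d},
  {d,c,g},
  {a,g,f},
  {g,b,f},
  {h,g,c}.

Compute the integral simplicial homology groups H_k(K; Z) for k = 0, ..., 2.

Fix the vertex order a < b < c < d < e < f < g < h and write every simplex with vertices in increasing order. Then dim K = 2 and the simplices of K are:

  0-simplices (8): a, b, c, d, e, f, g, h
  1-simplices (24): ab, ad, ae, af, ag, ah, bd, be, bf, bg, bh, cd, ce, cg, ch, de, df, dg, dh, ef, eh, fg, fh, gh
  2-simplices (16): abe, abh, ade, adf, afg, agh, bdg, bdh, bef, bfg, cde, cdg, ceh, cgh, dfh, efh

giving chain groups C_0 ≅ Z^8, C_1 ≅ Z^24, C_2 ≅ Z^16.

Boundary ∂_1: C_1 → C_0 maps an edge to its endpoints' difference, ∂[p,q] = q − p. For instance
  ∂ef = f − e.
The 8×24 boundary matrix has rank 7 and Smith normal form diag(1,1,1,1,1,1,1).

Boundary ∂_2: C_2 → C_1 maps a triangle to the signed sum of its edges. For instance
  ∂abh = bh − ah + ab,
  ∂cde = de − ce + cd.
The 24×16 boundary matrix has rank 15 and Smith normal form diag(1,1,1,1,1,1,1,1,1,1,1,1,1,1,1).

From H_k ≅ ker(∂_k) / im(∂_{k+1}) we obtain:

  H_0: rank C_0 − rank ∂_1 = 8 − 7 = 1, and the invariant factors of ∂_1 are all 1, so H_0 ≅ Z.
  H_1: rank ker ∂_1 − rank ∂_2 = (24 − 7) − 15 = 2, and the invariant factors of ∂_2 are all 1, so H_1 ≅ Z^2.
  H_2: rank ker ∂_2 − rank ∂_3 = (16 − 15) − 0 = 1, and there is no ∂_3, so H_2 ≅ Z.

H_0 ≅ Z,  H_1 ≅ Z^2,  H_2 ≅ Z.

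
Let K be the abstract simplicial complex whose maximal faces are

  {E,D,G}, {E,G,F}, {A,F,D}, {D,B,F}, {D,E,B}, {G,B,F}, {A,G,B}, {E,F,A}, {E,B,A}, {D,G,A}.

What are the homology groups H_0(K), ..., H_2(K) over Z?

We work with the vertex ordering A < B < D < E < F < G. The simplices of K, each written with vertices in increasing order, are:

  0-simplices (6): A, B, D, E, F, G
  1-simplices (15): AB, AD, AE, AF, AG, BD, BE, BF, BG, DE, DF, DG, EF, EG, FG
  2-simplices (10): ABE, ABG, ADF, ADG, AEF, BDE, BDF, BFG, DEG, EFG

giving chain groups C_0 ≅ Z^6, C_1 ≅ Z^15, C_2 ≅ Z^10.

The boundary map ∂_1: C_1 → C_0 sends each edge [p,q] (with p < q) to q − p. For instance
  ∂AG = G − A.
The resulting 6×15 matrix has rank 5, and its Smith normal form has invariant factors (1,1,1,1,1).

Boundary ∂_2: C_2 → C_1 maps a triangle to the signed sum of its edges. For instance
  ∂ADF = DF − AF + AD,
  ∂BFG = FG − BG + BF.
As a 15×10 matrix over Z this has rank 10, with invariant factors (1,1,1,1,1,1,1,1,1,2).

Reading off H_k = ker ∂_k / im ∂_{k+1}:

  H_0: rank C_0 − rank ∂_1 = 6 − 5 = 1, and the invariant factors of ∂_1 are all 1, so H_0 ≅ Z.
  H_1: rank ker ∂_1 − rank ∂_2 = (15 − 5) − 10 = 0, and ∂_2 has invariant factor 2 > 1, so H_1 ≅ Z/2.
  H_2: rank ker ∂_2 − rank ∂_3 = (10 − 10) − 0 = 0, and there is no ∂_3, so H_2 ≅ 0.

H_0 = Z,  H_1 = Z/2,  H_2 = 0.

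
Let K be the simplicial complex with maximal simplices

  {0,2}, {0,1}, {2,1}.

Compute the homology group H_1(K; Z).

Order the vertices as 0 < 1 < 2. Listing each simplex with vertices in this order, K has dimension 1 with simplices:

  0-simplices (3): [0], [1], [2]
  1-simplices (3): [0,1], [0,2], [1,2]

so the chain groups are C_0 ≅ Z^3, C_1 ≅ Z^3.

∂_1: C_1 → C_0 maps an edge to its endpoints' difference, ∂[p,q] = q − p.
This gives a 3×3 integer matrix of rank 2; reducing to Smith normal form yields diagonal entries (1,1).

Reading off H_k = ker ∂_k / im ∂_{k+1}:

  H_1: rank ker ∂_1 − rank ∂_2 = (3 − 2) − 0 = 1, and there is no ∂_2, so H_1 = Z.

(K is a triangulation of the circle S^1.)

H_1 ≅ Z.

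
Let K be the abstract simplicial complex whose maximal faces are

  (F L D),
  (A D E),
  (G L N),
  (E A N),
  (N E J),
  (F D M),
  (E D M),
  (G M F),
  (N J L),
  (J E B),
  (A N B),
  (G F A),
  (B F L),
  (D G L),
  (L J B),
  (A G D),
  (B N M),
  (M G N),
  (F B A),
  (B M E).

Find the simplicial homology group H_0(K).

H_0 ≅ Z.

Take the total order A < B < D < E < F < G < J < L < M < N on the vertex set. Then K (dimension 2) consists of the simplices:

  0-simplices (10): A, B, D, E, F, G, J, L, M, N
  1-simplices (30): AB, AD, AE, AF, AG, AN, BE, BF, BJ, BL, BM, BN, DE, DF, DG, DL, DM, EJ, EM, EN, FG, FL, FM, GL, GM, GN, JL, JN, LN, MN
  2-simplices (20): ABF, ABN, ADE, ADG, AEN, AFG, BEJ, BEM, BFL, BJL, BMN, DEM, DFL, DFM, DGL, EJN, FGM, GLN, GMN, JLN

giving chain groups C_0 ≅ Z^10, C_1 ≅ Z^30, C_2 ≅ Z^20.

The boundary map ∂_1: C_1 → C_0 sends each edge [p,q] (with p < q) to q − p. For instance
  ∂BL = L − B.
As a 10×30 matrix over Z this has rank 9, with invariant factors (1,1,1,1,1,1,1,1,1).

The boundary map ∂_2: C_2 → C_1 maps a triangle to the signed sum of its edges. For instance
  ∂DFM = FM − DM + DF,
  ∂FGM = GM − FM + FG.
As a 30×20 matrix over Z this has rank 20, with invariant factors (1,1,1,1,1,1,1,1,1,1,1,1,1,1,1,1,1,1,1,2).

Now H_k = ker ∂_k / im ∂_{k+1}, so:

  H_0: rank C_0 − rank ∂_1 = 10 − 9 = 1, and the invariant factors of ∂_1 are all 1, so H_0 ≅ Z.

(K is a triangulation of the Klein bottle.)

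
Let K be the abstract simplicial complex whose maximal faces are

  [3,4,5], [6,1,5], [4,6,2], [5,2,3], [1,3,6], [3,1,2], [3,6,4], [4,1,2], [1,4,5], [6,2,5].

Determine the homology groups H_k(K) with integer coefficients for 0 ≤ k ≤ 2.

H_0 = Z,  H_1 = Z/2,  H_2 = 0.

K has 6 vertices, 15 edges, 10 triangles.
rank ∂_0 = 0, rank ∂_1 = 5 ⇒ b_0 = 6 − 0 − 5 = 1; all invariant factors of ∂_1 are 1 so no torsion. So H_0 ≅ Z.
rank ∂_1 = 5, rank ∂_2 = 10 ⇒ b_1 = 15 − 5 − 10 = 0; ∂_2 has invariant factor(s) [2] giving torsion. So H_1 ≅ Z/2.
rank ∂_2 = 10, rank ∂_3 = 0 ⇒ b_2 = 10 − 10 − 0 = 0. So H_2 ≅ 0.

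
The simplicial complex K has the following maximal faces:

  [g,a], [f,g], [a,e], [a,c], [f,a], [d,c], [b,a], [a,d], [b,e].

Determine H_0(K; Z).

Fix the vertex order a < b < c < d < e < f < g and write every simplex with vertices in increasing order. Then dim K = 1 and the simplices of K are:

  0-simplices (7): a, b, c, d, e, f, g
  1-simplices (9): ab, ac, ad, ae, af, ag, be, cd, fg

so the chain groups are C_0 ≅ Z^7, C_1 ≅ Z^9.

The boundary map ∂_1: C_1 → C_0 maps an edge to its endpoints' difference, ∂[p,q] = q − p.
This gives a 7×9 integer matrix of rank 6; reducing to Smith normal form yields diagonal entries (1,1,1,1,1,1).

Reading off H_k = ker ∂_k / im ∂_{k+1}:

  H_0: rank C_0 − rank ∂_1 = 7 − 6 = 1, and the invariant factors of ∂_1 are all 1, so H_0 ≅ Z.

H_0 = Z.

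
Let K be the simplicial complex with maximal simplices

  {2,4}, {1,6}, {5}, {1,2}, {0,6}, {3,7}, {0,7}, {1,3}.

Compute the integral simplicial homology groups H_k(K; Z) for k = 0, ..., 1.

H_0 = Z^2,  H_1 = Z.

K has 8 vertices, 7 edges.
rank ∂_0 = 0, rank ∂_1 = 6 ⇒ b_0 = 8 − 0 − 6 = 2; all invariant factors of ∂_1 are 1 so no torsion. So H_0 ≅ Z^2.
rank ∂_1 = 6, rank ∂_2 = 0 ⇒ b_1 = 7 − 6 − 0 = 1. So H_1 ≅ Z.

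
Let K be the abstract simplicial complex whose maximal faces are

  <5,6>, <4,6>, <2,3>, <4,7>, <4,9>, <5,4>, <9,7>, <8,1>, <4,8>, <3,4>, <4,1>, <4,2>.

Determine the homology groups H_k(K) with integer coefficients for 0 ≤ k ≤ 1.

H_0 ≅ Z,  H_1 ≅ Z^4.

Take the total order 1 < 2 < 3 < 4 < 5 < 6 < 7 < 8 < 9 on the vertex set. Then K (dimension 1) consists of the simplices:

  0-simplices (9): [1], [2], [3], [4], [5], [6], [7], [8], [9]
  1-simplices (12): [1,4], [1,8], [2,3], [2,4], [3,4], [4,5], [4,6], [4,7], [4,8], [4,9], [5,6], [7,9]

giving chain groups C_0 ≅ Z^9, C_1 ≅ Z^12.

Boundary ∂_1: C_1 → C_0 sends each edge [p,q] (with p < q) to q − p. For instance
  ∂[4,7] = [7] − [4].
The resulting 9×12 matrix has rank 8, and its Smith normal form has invariant factors (1,1,1,1,1,1,1,1).

From H_k ≅ ker(∂_k) / im(∂_{k+1}) we obtain:

  H_0: rank C_0 − rank ∂_1 = 9 − 8 = 1, and the invariant factors of ∂_1 are all 1, so H_0 = Z.
  H_1: rank ker ∂_1 − rank ∂_2 = (12 − 8) − 0 = 4, and there is no ∂_2, so H_1 = Z^4.

(K is a triangulation of a wedge of 4 circles.)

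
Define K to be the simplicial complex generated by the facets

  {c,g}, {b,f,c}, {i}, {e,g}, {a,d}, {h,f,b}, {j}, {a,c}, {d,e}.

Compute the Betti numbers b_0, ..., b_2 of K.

Take the total order a < b < c < d < e < f < g < h < i < j on the vertex set. Then K (dimension 2) consists of the simplices:

  0-simplices (10): a, b, c, d, e, f, g, h, i, j
  1-simplices (10): ac, ad, bc, bf, bh, cf, cg, de, eg, fh
  2-simplices (2): bcf, bfh

so the chain groups are C_0 ≅ Z^10, C_1 ≅ Z^10, C_2 ≅ Z^2.

The boundary map ∂_1: C_1 → C_0 is given by ∂[p,q] = [q] − [p]. For instance
  ∂ad = d − a.
This gives a 10×10 integer matrix of rank 7; reducing to Smith normal form yields diagonal entries (1,1,1,1,1,1,1).

The boundary map ∂_2: C_2 → C_1 maps a triangle to the signed sum of its edges. For instance
  ∂bcf = cf − bf + bc,
  ∂bfh = fh − bh + bf.
The resulting 10×2 matrix has rank 2, and its Smith normal form has invariant factors (1,1).

Now H_k = ker ∂_k / im ∂_{k+1}, so:

  H_0: rank C_0 − rank ∂_1 = 10 − 7 = 3, and the invariant factors of ∂_1 are all 1, so H_0 = Z^3.
  H_1: rank ker ∂_1 − rank ∂_2 = (10 − 7) − 2 = 1, and the invariant factors of ∂_2 are all 1, so H_1 = Z.
  H_2: rank ker ∂_2 − rank ∂_3 = (2 − 2) − 0 = 0, and there is no ∂_3, so H_2 = 0.

As a check, the Euler characteristic is 10 − 10 + 2 = 2, which agrees with 3 − 1 + 0 = 2.

Hence the Betti numbers are b_0 = 3, b_1 = 1, b_2 = 0.

b_0 = 3, b_1 = 1, b_2 = 0.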